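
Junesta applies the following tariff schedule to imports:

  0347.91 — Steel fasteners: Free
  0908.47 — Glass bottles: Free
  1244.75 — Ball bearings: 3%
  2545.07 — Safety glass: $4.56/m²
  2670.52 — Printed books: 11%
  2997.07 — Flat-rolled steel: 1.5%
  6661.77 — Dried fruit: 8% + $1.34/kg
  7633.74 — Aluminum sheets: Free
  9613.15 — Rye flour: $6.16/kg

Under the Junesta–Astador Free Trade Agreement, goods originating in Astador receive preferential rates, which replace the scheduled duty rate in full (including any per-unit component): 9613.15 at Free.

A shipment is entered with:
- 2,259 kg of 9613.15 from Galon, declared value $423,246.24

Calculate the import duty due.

Line 1 (9613.15, Galon, 2,259 kg, $423,246.24):
Base rate for 9613.15 is $6.16/kg.
9613.15 has an FTA preferential rate, but origin Galon is not Astador; base rate stands.
Duty = 2,259 × $6.16 = $13,915.44.

$13,915.44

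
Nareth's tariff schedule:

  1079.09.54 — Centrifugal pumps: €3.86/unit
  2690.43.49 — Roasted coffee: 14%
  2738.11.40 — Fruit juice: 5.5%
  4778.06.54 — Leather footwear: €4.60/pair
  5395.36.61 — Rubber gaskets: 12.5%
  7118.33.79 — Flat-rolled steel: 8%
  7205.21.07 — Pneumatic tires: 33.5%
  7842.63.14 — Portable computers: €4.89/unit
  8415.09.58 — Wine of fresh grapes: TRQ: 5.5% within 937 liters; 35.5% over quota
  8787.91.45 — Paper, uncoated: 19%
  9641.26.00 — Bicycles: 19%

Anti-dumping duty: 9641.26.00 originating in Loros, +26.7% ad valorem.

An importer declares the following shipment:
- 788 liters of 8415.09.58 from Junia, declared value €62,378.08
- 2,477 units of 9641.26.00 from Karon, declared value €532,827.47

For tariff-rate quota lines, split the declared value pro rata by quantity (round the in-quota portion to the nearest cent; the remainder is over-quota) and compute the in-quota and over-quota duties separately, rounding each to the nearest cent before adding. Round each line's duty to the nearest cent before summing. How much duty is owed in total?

Line 1 (8415.09.58, Junia, 788 liters, €62,378.08):
Code 8415.09.58 is under a tariff-rate quota (threshold 937 liters). Quantity 788 liters is within the quota, so the in-quota rate 5.5% applies to the full value.
Duty = €62,378.08 × 5.5% = €3,430.79.
Line 2 (9641.26.00, Karon, 2,477 units, €532,827.47):
Base rate for 9641.26.00 is 19%.
The additional-duty order on 9641.26.00 targets Loros, not Karon; it does not apply.
Duty = €532,827.47 × 19% = €101,237.22.
Total = €3,430.79 + €101,237.22 = €104,668.01.

€104,668.01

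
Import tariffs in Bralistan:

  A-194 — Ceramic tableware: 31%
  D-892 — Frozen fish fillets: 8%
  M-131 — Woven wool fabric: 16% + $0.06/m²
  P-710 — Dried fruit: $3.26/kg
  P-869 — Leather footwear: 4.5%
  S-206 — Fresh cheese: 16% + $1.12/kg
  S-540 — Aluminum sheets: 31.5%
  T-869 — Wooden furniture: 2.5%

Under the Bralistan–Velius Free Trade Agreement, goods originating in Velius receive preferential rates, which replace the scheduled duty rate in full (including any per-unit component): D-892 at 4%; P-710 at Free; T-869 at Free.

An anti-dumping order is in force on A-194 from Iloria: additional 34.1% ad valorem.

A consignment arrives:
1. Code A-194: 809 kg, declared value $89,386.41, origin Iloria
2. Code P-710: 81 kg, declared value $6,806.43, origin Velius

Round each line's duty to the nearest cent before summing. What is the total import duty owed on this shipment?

Line 1 (A-194, Iloria, 809 kg, $89,386.41):
Base rate for A-194 is 31%.
Additional duty on A-194 from Iloria: +34.1%. Applied ad valorem rate: 31% + 34.1% = 65.1%.
Duty = $89,386.41 × 65.1% = $58,190.55.
Line 2 (P-710, Velius, 81 kg, $6,806.43):
Base rate for P-710 is $3.26/kg.
Origin Velius qualifies under the Bralistan–Velius agreement and P-710 is covered: preferential rate Free applies instead.
Duty = $6,806.43 × 0% = $0.00.
Total = $58,190.55 + $0.00 = $58,190.55.

$58,190.55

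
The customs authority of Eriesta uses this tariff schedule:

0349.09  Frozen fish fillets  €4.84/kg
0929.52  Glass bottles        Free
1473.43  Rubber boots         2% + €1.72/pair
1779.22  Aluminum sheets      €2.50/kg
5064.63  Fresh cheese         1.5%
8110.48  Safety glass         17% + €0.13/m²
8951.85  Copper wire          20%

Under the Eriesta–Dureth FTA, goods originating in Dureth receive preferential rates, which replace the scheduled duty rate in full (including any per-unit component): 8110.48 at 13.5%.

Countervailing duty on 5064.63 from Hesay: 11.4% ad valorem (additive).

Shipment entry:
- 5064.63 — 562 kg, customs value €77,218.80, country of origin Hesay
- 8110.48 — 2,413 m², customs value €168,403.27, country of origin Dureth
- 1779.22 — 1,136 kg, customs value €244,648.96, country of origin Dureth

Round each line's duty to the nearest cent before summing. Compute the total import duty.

Line 1 (5064.63, Hesay, 562 kg, €77,218.80):
Base rate for 5064.63 is 1.5%.
Additional duty on 5064.63 from Hesay: +11.4%. Applied ad valorem rate: 1.5% + 11.4% = 12.9%.
Duty = €77,218.80 × 12.9% = €9,961.23.
Line 2 (8110.48, Dureth, 2,413 m², €168,403.27):
Base rate for 8110.48 is 17% + €0.13/m².
Origin Dureth qualifies under the Eriesta–Dureth agreement and 8110.48 is covered: preferential rate 13.5% applies instead.
Duty = €168,403.27 × 13.5% = €22,734.44.
Line 3 (1779.22, Dureth, 1,136 kg, €244,648.96):
Base rate for 1779.22 is €2.50/kg.
Origin Dureth is the FTA partner but 1779.22 is not on the preference list; base rate stands.
Duty = 1,136 × €2.50 = €2,840.00.
Total = €9,961.23 + €22,734.44 + €2,840.00 = €35,535.67.

€35,535.67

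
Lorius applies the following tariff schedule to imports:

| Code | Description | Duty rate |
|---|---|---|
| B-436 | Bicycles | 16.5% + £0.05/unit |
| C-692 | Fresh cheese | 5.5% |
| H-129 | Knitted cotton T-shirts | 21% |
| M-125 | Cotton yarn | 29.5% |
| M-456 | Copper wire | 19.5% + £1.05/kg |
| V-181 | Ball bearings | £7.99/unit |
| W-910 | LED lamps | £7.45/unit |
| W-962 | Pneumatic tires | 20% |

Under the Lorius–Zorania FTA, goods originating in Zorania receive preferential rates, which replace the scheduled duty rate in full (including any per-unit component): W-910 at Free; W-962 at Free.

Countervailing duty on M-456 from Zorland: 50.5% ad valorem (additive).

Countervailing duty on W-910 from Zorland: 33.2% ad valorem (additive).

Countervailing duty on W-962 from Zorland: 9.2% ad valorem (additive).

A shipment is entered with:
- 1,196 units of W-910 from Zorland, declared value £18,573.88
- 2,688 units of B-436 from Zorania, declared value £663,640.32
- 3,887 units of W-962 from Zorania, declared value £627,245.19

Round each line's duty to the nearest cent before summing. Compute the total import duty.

Line 1 (W-910, Zorland, 1,196 units, £18,573.88):
Base rate for W-910 is £7.45/unit.
W-910 has an FTA preferential rate, but origin Zorland is not Zorania; base rate stands.
Additional duty on W-910 from Zorland: +33.2% ad valorem. Applied ad valorem rate = 33.2%.
Duty = £18,573.88 × 33.2% + 1,196 × £7.45 = £15,076.73.
Line 2 (B-436, Zorania, 2,688 units, £663,640.32):
Base rate for B-436 is 16.5% + £0.05/unit.
Origin Zorania is the FTA partner but B-436 is not on the preference list; base rate stands.
Duty = £663,640.32 × 16.5% + 2,688 × £0.05 = £109,635.05.
Line 3 (W-962, Zorania, 3,887 units, £627,245.19):
Base rate for W-962 is 20%.
Origin Zorania qualifies under the Lorius–Zorania agreement and W-962 is covered: preferential rate Free applies instead.
The additional-duty order on W-962 targets Zorland, not Zorania; it does not apply.
Duty = £627,245.19 × 0% = £0.00.
Total = £15,076.73 + £109,635.05 + £0.00 = £124,711.78.

£124,711.78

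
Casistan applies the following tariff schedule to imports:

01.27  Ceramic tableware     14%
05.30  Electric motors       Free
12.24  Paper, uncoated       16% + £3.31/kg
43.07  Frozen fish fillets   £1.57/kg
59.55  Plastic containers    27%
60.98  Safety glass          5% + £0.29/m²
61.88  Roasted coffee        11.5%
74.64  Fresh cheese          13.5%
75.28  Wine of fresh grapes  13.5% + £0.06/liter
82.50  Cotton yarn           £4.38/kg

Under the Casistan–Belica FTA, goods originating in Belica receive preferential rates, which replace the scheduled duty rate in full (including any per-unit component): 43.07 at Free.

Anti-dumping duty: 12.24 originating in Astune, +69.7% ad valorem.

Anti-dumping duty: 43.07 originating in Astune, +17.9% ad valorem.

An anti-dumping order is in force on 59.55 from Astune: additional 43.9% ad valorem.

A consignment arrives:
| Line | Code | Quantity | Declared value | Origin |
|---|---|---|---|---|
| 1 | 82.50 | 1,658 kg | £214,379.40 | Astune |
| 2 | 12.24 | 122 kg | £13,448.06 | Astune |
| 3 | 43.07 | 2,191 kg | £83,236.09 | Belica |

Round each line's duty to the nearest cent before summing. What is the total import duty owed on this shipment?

£19,190.85

Line 1 (82.50, Astune, 1,658 kg, £214,379.40):
Base rate for 82.50 is £4.38/kg.
Duty = 1,658 × £4.38 = £7,262.04.
Line 2 (12.24, Astune, 122 kg, £13,448.06):
Base rate for 12.24 is 16% + £3.31/kg.
Additional duty on 12.24 from Astune: +69.7%. Applied ad valorem rate: 16% + 69.7% = 85.7%.
Duty = £13,448.06 × 85.7% + 122 × £3.31 = £11,928.81.
Line 3 (43.07, Belica, 2,191 kg, £83,236.09):
Base rate for 43.07 is £1.57/kg.
Origin Belica qualifies under the Casistan–Belica agreement and 43.07 is covered: preferential rate Free applies instead.
The additional-duty order on 43.07 targets Astune, not Belica; it does not apply.
Duty = £83,236.09 × 0% = £0.00.
Total = £7,262.04 + £11,928.81 + £0.00 = £19,190.85.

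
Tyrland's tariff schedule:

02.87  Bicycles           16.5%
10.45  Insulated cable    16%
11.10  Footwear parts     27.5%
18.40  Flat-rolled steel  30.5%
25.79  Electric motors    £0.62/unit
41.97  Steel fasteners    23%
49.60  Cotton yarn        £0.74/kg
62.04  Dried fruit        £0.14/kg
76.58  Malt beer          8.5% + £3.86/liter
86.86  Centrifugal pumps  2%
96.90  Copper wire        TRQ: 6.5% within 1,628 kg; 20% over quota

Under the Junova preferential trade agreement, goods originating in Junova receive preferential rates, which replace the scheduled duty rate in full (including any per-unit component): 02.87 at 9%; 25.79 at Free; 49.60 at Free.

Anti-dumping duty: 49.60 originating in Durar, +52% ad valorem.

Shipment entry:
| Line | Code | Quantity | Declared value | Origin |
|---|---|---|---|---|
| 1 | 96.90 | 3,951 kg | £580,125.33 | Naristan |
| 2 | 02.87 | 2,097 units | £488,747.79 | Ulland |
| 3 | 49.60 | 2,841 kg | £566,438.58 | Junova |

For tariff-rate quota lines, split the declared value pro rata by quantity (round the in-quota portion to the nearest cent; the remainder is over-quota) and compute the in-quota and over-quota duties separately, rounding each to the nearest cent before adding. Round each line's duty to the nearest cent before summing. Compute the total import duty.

£164,398.16

Line 1 (96.90, Naristan, 3,951 kg, £580,125.33):
Code 96.90 is under a tariff-rate quota (threshold 1,628 kg). In-quota: 1,628 kg at 6.5%; over-quota: 2,323 kg at 20%.
Pro-rata value split: in-quota = £580,125.33 × 1,628/3,951 = £239,039.24; over-quota = £580,125.33 − £239,039.24 = £341,086.09.
In-quota duty = £239,039.24 × 6.5% = £15,537.55. Over-quota duty = £341,086.09 × 20% = £68,217.22.
Line duty = £15,537.55 + £68,217.22 = £83,754.77.
Line 2 (02.87, Ulland, 2,097 units, £488,747.79):
Base rate for 02.87 is 16.5%.
02.87 has an FTA preferential rate, but origin Ulland is not Junova; base rate stands.
Duty = £488,747.79 × 16.5% = £80,643.39.
Line 3 (49.60, Junova, 2,841 kg, £566,438.58):
Base rate for 49.60 is £0.74/kg.
Origin Junova qualifies under the Tyrland–Junova agreement and 49.60 is covered: preferential rate Free applies instead.
The additional-duty order on 49.60 targets Durar, not Junova; it does not apply.
Duty = £566,438.58 × 0% = £0.00.
Total = £83,754.77 + £80,643.39 + £0.00 = £164,398.16.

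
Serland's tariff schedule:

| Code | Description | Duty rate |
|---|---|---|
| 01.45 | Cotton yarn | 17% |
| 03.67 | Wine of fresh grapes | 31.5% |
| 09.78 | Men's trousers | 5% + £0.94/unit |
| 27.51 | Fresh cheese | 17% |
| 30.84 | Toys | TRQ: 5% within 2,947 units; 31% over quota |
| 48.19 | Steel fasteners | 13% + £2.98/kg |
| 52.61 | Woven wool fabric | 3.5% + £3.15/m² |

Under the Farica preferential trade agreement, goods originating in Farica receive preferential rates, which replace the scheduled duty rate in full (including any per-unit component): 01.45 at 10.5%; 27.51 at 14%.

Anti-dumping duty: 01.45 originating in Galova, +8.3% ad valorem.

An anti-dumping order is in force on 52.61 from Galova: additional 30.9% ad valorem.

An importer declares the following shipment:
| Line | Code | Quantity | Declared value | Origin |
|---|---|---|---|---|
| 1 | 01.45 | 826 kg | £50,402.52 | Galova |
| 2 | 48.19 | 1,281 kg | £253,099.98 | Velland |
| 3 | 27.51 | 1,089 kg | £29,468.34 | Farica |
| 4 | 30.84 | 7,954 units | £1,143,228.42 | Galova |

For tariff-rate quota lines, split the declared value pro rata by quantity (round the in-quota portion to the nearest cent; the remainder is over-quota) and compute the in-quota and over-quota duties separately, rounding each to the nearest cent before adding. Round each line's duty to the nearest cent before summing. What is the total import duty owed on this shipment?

£297,869.80

Line 1 (01.45, Galova, 826 kg, £50,402.52):
Base rate for 01.45 is 17%.
01.45 has an FTA preferential rate, but origin Galova is not Farica; base rate stands.
Additional duty on 01.45 from Galova: +8.3%. Applied ad valorem rate: 17% + 8.3% = 25.3%.
Duty = £50,402.52 × 25.3% = £12,751.84.
Line 2 (48.19, Velland, 1,281 kg, £253,099.98):
Base rate for 48.19 is 13% + £2.98/kg.
Duty = £253,099.98 × 13% + 1,281 × £2.98 = £36,720.38.
Line 3 (27.51, Farica, 1,089 kg, £29,468.34):
Base rate for 27.51 is 17%.
Origin Farica qualifies under the Serland–Farica agreement and 27.51 is covered: preferential rate 14% applies instead.
Duty = £29,468.34 × 14% = £4,125.57.
Line 4 (30.84, Galova, 7,954 units, £1,143,228.42):
Code 30.84 is under a tariff-rate quota (threshold 2,947 units). In-quota: 2,947 units at 5%; over-quota: 5,007 units at 31%.
Pro-rata value split: in-quota = £1,143,228.42 × 2,947/7,954 = £423,572.31; over-quota = £1,143,228.42 − £423,572.31 = £719,656.11.
In-quota duty = £423,572.31 × 5% = £21,178.62. Over-quota duty = £719,656.11 × 31% = £223,093.39.
Line duty = £21,178.62 + £223,093.39 = £244,272.01.
Total = £12,751.84 + £36,720.38 + £4,125.57 + £244,272.01 = £297,869.80.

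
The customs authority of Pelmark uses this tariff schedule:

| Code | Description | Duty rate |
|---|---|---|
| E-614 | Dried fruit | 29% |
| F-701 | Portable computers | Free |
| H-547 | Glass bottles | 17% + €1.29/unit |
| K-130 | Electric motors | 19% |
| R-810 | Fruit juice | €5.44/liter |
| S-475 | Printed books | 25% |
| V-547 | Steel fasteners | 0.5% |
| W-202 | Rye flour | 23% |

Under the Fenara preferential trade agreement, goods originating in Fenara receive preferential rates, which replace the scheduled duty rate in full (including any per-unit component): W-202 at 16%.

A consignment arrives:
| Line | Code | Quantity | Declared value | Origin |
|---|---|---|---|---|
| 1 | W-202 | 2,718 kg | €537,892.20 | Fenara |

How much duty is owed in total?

€86,062.75

Line 1 (W-202, Fenara, 2,718 kg, €537,892.20):
Base rate for W-202 is 23%.
Origin Fenara qualifies under the Pelmark–Fenara agreement and W-202 is covered: preferential rate 16% applies instead.
Duty = €537,892.20 × 16% = €86,062.75.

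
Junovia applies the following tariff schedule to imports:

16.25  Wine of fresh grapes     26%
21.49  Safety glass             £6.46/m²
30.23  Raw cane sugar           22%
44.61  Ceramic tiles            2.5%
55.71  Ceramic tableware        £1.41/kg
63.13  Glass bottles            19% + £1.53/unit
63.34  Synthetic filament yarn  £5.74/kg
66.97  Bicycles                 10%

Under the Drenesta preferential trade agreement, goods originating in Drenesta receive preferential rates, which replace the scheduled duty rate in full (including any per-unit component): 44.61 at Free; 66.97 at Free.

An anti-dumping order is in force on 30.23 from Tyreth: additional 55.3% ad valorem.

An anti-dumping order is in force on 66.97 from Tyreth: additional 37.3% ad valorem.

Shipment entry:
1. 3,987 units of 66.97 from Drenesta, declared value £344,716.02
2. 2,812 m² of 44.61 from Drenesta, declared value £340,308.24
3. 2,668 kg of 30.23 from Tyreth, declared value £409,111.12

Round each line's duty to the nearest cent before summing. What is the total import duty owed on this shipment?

Line 1 (66.97, Drenesta, 3,987 units, £344,716.02):
Base rate for 66.97 is 10%.
Origin Drenesta qualifies under the Junovia–Drenesta agreement and 66.97 is covered: preferential rate Free applies instead.
The additional-duty order on 66.97 targets Tyreth, not Drenesta; it does not apply.
Duty = £344,716.02 × 0% = £0.00.
Line 2 (44.61, Drenesta, 2,812 m², £340,308.24):
Base rate for 44.61 is 2.5%.
Origin Drenesta qualifies under the Junovia–Drenesta agreement and 44.61 is covered: preferential rate Free applies instead.
Duty = £340,308.24 × 0% = £0.00.
Line 3 (30.23, Tyreth, 2,668 kg, £409,111.12):
Base rate for 30.23 is 22%.
Additional duty on 30.23 from Tyreth: +55.3%. Applied ad valorem rate: 22% + 55.3% = 77.3%.
Duty = £409,111.12 × 77.3% = £316,242.90.
Total = £0.00 + £0.00 + £316,242.90 = £316,242.90.

£316,242.90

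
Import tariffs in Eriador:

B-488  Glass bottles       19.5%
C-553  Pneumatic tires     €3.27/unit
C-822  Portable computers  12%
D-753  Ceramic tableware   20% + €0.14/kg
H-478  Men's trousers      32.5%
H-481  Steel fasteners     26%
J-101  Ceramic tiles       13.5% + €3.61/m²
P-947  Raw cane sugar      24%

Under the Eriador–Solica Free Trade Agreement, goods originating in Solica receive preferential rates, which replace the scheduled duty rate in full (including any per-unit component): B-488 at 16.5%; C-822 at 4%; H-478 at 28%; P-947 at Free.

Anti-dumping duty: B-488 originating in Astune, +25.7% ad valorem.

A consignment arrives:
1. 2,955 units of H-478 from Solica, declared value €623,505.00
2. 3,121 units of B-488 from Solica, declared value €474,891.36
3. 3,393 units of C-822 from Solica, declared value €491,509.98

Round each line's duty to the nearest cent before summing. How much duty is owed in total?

€272,598.87

Line 1 (H-478, Solica, 2,955 units, €623,505.00):
Base rate for H-478 is 32.5%.
Origin Solica qualifies under the Eriador–Solica agreement and H-478 is covered: preferential rate 28% applies instead.
Duty = €623,505.00 × 28% = €174,581.40.
Line 2 (B-488, Solica, 3,121 units, €474,891.36):
Base rate for B-488 is 19.5%.
Origin Solica qualifies under the Eriador–Solica agreement and B-488 is covered: preferential rate 16.5% applies instead.
The additional-duty order on B-488 targets Astune, not Solica; it does not apply.
Duty = €474,891.36 × 16.5% = €78,357.07.
Line 3 (C-822, Solica, 3,393 units, €491,509.98):
Base rate for C-822 is 12%.
Origin Solica qualifies under the Eriador–Solica agreement and C-822 is covered: preferential rate 4% applies instead.
Duty = €491,509.98 × 4% = €19,660.40.
Total = €174,581.40 + €78,357.07 + €19,660.40 = €272,598.87.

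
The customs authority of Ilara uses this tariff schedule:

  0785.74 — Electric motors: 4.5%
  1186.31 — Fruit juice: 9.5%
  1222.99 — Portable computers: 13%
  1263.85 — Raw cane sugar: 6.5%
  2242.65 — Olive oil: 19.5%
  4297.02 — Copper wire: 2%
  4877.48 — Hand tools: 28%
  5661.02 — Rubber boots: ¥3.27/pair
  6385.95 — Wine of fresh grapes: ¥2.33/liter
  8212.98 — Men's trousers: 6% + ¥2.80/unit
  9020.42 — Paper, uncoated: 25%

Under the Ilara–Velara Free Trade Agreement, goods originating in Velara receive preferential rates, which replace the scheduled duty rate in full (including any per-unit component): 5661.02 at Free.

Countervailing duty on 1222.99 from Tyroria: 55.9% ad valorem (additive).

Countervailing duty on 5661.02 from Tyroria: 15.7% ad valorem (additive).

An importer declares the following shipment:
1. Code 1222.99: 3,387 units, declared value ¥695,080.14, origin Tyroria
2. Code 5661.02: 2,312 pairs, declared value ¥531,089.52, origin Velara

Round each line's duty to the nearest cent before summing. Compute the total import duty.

¥478,910.22

Line 1 (1222.99, Tyroria, 3,387 units, ¥695,080.14):
Base rate for 1222.99 is 13%.
Additional duty on 1222.99 from Tyroria: +55.9%. Applied ad valorem rate: 13% + 55.9% = 68.9%.
Duty = ¥695,080.14 × 68.9% = ¥478,910.22.
Line 2 (5661.02, Velara, 2,312 pairs, ¥531,089.52):
Base rate for 5661.02 is ¥3.27/pair.
Origin Velara qualifies under the Ilara–Velara agreement and 5661.02 is covered: preferential rate Free applies instead.
The additional-duty order on 5661.02 targets Tyroria, not Velara; it does not apply.
Duty = ¥531,089.52 × 0% = ¥0.00.
Total = ¥478,910.22 + ¥0.00 = ¥478,910.22.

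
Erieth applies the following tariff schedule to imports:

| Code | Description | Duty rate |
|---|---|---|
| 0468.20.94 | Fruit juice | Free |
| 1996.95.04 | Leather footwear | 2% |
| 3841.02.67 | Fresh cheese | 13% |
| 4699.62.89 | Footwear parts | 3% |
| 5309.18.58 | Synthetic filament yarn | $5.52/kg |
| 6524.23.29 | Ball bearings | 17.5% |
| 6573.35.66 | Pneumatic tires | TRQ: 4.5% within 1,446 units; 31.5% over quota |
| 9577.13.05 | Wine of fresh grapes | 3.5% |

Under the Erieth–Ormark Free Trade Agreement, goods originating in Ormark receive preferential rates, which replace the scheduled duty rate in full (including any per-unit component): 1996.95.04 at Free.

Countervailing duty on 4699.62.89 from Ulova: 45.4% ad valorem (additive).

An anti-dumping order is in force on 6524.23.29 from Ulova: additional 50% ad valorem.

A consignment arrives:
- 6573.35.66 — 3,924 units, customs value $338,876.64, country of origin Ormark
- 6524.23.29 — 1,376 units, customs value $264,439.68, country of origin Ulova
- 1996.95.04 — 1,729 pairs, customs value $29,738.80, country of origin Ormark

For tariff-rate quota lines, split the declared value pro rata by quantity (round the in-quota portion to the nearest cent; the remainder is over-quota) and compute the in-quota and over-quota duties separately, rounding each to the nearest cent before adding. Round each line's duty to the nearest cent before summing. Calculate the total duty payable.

Line 1 (6573.35.66, Ormark, 3,924 units, $338,876.64):
Code 6573.35.66 is under a tariff-rate quota (threshold 1,446 units). In-quota: 1,446 units at 4.5%; over-quota: 2,478 units at 31.5%.
Pro-rata value split: in-quota = $338,876.64 × 1,446/3,924 = $124,876.56; over-quota = $338,876.64 − $124,876.56 = $214,000.08.
In-quota duty = $124,876.56 × 4.5% = $5,619.45. Over-quota duty = $214,000.08 × 31.5% = $67,410.03.
Line duty = $5,619.45 + $67,410.03 = $73,029.48.
Line 2 (6524.23.29, Ulova, 1,376 units, $264,439.68):
Base rate for 6524.23.29 is 17.5%.
Additional duty on 6524.23.29 from Ulova: +50%. Applied ad valorem rate: 17.5% + 50% = 67.5%.
Duty = $264,439.68 × 67.5% = $178,496.78.
Line 3 (1996.95.04, Ormark, 1,729 pairs, $29,738.80):
Base rate for 1996.95.04 is 2%.
Origin Ormark qualifies under the Erieth–Ormark agreement and 1996.95.04 is covered: preferential rate Free applies instead.
Duty = $29,738.80 × 0% = $0.00.
Total = $73,029.48 + $178,496.78 + $0.00 = $251,526.26.

$251,526.26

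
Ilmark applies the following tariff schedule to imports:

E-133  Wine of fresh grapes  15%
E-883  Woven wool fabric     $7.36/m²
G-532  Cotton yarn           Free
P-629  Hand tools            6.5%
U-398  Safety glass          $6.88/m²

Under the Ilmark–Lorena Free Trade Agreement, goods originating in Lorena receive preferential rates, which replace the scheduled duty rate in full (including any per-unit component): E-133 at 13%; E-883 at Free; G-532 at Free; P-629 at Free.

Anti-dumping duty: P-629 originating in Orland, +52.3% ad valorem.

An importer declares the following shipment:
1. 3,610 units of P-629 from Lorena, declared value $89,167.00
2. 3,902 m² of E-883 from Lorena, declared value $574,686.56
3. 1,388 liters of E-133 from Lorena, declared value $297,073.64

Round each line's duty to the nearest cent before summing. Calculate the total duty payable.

Line 1 (P-629, Lorena, 3,610 units, $89,167.00):
Base rate for P-629 is 6.5%.
Origin Lorena qualifies under the Ilmark–Lorena agreement and P-629 is covered: preferential rate Free applies instead.
The additional-duty order on P-629 targets Orland, not Lorena; it does not apply.
Duty = $89,167.00 × 0% = $0.00.
Line 2 (E-883, Lorena, 3,902 m², $574,686.56):
Base rate for E-883 is $7.36/m².
Origin Lorena qualifies under the Ilmark–Lorena agreement and E-883 is covered: preferential rate Free applies instead.
Duty = $574,686.56 × 0% = $0.00.
Line 3 (E-133, Lorena, 1,388 liters, $297,073.64):
Base rate for E-133 is 15%.
Origin Lorena qualifies under the Ilmark–Lorena agreement and E-133 is covered: preferential rate 13% applies instead.
Duty = $297,073.64 × 13% = $38,619.57.
Total = $0.00 + $0.00 + $38,619.57 = $38,619.57.

$38,619.57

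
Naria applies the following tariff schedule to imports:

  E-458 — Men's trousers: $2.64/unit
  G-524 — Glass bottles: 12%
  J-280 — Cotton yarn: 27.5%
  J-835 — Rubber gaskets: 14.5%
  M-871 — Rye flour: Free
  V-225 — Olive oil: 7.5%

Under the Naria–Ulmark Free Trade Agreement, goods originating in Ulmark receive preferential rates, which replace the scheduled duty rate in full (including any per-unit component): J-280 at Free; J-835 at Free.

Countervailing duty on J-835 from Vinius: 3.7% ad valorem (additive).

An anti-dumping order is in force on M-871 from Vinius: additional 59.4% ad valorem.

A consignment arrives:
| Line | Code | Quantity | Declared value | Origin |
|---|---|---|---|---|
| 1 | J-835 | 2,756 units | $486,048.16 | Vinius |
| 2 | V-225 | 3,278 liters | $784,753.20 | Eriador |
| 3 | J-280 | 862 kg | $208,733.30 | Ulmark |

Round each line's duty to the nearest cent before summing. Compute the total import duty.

Line 1 (J-835, Vinius, 2,756 units, $486,048.16):
Base rate for J-835 is 14.5%.
J-835 has an FTA preferential rate, but origin Vinius is not Ulmark; base rate stands.
Additional duty on J-835 from Vinius: +3.7%. Applied ad valorem rate: 14.5% + 3.7% = 18.2%.
Duty = $486,048.16 × 18.2% = $88,460.77.
Line 2 (V-225, Eriador, 3,278 liters, $784,753.20):
Base rate for V-225 is 7.5%.
Duty = $784,753.20 × 7.5% = $58,856.49.
Line 3 (J-280, Ulmark, 862 kg, $208,733.30):
Base rate for J-280 is 27.5%.
Origin Ulmark qualifies under the Naria–Ulmark agreement and J-280 is covered: preferential rate Free applies instead.
Duty = $208,733.30 × 0% = $0.00.
Total = $88,460.77 + $58,856.49 + $0.00 = $147,317.26.

$147,317.26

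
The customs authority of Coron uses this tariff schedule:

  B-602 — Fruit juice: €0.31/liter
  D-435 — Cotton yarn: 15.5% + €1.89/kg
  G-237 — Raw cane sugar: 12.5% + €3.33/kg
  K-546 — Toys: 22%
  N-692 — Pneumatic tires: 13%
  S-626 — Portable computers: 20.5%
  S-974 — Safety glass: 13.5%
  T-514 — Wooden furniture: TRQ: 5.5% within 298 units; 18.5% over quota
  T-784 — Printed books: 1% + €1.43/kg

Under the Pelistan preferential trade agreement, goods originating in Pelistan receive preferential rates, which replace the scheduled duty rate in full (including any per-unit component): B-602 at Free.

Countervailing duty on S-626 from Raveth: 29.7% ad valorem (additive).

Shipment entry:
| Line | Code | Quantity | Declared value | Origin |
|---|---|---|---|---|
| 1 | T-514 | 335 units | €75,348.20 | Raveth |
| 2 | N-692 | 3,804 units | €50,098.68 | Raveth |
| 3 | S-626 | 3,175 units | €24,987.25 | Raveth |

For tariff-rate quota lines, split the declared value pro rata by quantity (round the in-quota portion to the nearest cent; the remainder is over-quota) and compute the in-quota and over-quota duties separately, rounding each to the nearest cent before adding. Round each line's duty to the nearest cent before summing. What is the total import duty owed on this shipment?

€24,282.45

Line 1 (T-514, Raveth, 335 units, €75,348.20):
Code T-514 is under a tariff-rate quota (threshold 298 units). In-quota: 298 units at 5.5%; over-quota: 37 units at 18.5%.
Pro-rata value split: in-quota = €75,348.20 × 298/335 = €67,026.16; over-quota = €75,348.20 − €67,026.16 = €8,322.04.
In-quota duty = €67,026.16 × 5.5% = €3,686.44. Over-quota duty = €8,322.04 × 18.5% = €1,539.58.
Line duty = €3,686.44 + €1,539.58 = €5,226.02.
Line 2 (N-692, Raveth, 3,804 units, €50,098.68):
Base rate for N-692 is 13%.
Duty = €50,098.68 × 13% = €6,512.83.
Line 3 (S-626, Raveth, 3,175 units, €24,987.25):
Base rate for S-626 is 20.5%.
Additional duty on S-626 from Raveth: +29.7%. Applied ad valorem rate: 20.5% + 29.7% = 50.2%.
Duty = €24,987.25 × 50.2% = €12,543.60.
Total = €5,226.02 + €6,512.83 + €12,543.60 = €24,282.45.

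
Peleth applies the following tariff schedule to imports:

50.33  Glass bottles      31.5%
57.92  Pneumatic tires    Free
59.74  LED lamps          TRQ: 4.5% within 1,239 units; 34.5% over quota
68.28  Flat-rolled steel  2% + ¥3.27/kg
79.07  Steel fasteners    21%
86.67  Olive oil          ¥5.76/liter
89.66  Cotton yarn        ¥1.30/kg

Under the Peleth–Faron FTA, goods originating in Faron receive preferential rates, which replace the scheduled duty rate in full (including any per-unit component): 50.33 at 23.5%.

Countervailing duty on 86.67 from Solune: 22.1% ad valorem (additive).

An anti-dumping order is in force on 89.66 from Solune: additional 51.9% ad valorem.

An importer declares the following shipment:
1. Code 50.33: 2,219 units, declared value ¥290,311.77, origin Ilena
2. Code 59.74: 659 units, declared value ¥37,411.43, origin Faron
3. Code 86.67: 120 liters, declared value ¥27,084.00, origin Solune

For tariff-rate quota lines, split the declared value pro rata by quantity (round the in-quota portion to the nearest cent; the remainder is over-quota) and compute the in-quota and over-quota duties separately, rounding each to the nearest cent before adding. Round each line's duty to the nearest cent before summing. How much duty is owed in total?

Line 1 (50.33, Ilena, 2,219 units, ¥290,311.77):
Base rate for 50.33 is 31.5%.
50.33 has an FTA preferential rate, but origin Ilena is not Faron; base rate stands.
Duty = ¥290,311.77 × 31.5% = ¥91,448.21.
Line 2 (59.74, Faron, 659 units, ¥37,411.43):
Code 59.74 is under a tariff-rate quota (threshold 1,239 units). Quantity 659 units is within the quota, so the in-quota rate 4.5% applies to the full value.
Duty = ¥37,411.43 × 4.5% = ¥1,683.51.
Line 3 (86.67, Solune, 120 liters, ¥27,084.00):
Base rate for 86.67 is ¥5.76/liter.
Additional duty on 86.67 from Solune: +22.1% ad valorem. Applied ad valorem rate = 22.1%.
Duty = ¥27,084.00 × 22.1% + 120 × ¥5.76 = ¥6,676.76.
Total = ¥91,448.21 + ¥1,683.51 + ¥6,676.76 = ¥99,808.48.

¥99,808.48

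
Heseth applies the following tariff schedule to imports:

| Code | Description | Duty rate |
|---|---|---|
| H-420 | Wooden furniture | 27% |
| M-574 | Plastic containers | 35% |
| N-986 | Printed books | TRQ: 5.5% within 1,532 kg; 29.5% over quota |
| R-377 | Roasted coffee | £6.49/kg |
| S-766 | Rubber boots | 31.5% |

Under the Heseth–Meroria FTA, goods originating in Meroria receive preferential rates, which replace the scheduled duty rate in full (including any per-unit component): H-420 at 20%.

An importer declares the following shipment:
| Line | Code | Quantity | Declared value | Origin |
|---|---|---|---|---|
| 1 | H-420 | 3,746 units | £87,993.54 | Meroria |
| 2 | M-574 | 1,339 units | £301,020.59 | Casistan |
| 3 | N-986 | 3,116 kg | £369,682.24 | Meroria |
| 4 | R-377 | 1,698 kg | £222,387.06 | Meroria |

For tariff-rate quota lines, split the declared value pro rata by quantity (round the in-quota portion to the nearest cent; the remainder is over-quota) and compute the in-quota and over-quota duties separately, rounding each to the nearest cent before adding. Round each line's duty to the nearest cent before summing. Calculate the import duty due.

£199,410.65

Line 1 (H-420, Meroria, 3,746 units, £87,993.54):
Base rate for H-420 is 27%.
Origin Meroria qualifies under the Heseth–Meroria agreement and H-420 is covered: preferential rate 20% applies instead.
Duty = £87,993.54 × 20% = £17,598.71.
Line 2 (M-574, Casistan, 1,339 units, £301,020.59):
Base rate for M-574 is 35%.
Duty = £301,020.59 × 35% = £105,357.21.
Line 3 (N-986, Meroria, 3,116 kg, £369,682.24):
Code N-986 is under a tariff-rate quota (threshold 1,532 kg). In-quota: 1,532 kg at 5.5%; over-quota: 1,584 kg at 29.5%.
Pro-rata value split: in-quota = £369,682.24 × 1,532/3,116 = £181,756.48; over-quota = £369,682.24 − £181,756.48 = £187,925.76.
In-quota duty = £181,756.48 × 5.5% = £9,996.61. Over-quota duty = £187,925.76 × 29.5% = £55,438.10.
Line duty = £9,996.61 + £55,438.10 = £65,434.71.
Line 4 (R-377, Meroria, 1,698 kg, £222,387.06):
Base rate for R-377 is £6.49/kg.
Origin Meroria is the FTA partner but R-377 is not on the preference list; base rate stands.
Duty = 1,698 × £6.49 = £11,020.02.
Total = £17,598.71 + £105,357.21 + £65,434.71 + £11,020.02 = £199,410.65.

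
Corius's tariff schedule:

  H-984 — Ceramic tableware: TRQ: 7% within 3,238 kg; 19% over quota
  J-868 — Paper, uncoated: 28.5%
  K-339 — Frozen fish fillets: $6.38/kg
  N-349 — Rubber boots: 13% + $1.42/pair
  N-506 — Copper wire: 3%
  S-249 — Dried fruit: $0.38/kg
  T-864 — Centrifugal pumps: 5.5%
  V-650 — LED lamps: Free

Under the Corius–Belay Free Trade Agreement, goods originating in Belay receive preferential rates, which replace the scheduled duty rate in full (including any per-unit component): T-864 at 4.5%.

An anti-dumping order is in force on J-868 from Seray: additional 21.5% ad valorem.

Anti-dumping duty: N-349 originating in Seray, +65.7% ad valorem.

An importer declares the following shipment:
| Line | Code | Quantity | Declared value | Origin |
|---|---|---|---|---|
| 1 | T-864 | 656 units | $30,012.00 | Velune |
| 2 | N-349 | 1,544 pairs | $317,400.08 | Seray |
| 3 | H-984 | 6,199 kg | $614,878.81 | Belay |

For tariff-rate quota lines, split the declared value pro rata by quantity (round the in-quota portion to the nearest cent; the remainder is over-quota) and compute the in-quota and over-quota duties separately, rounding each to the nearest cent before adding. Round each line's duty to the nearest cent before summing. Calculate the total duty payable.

Line 1 (T-864, Velune, 656 units, $30,012.00):
Base rate for T-864 is 5.5%.
T-864 has an FTA preferential rate, but origin Velune is not Belay; base rate stands.
Duty = $30,012.00 × 5.5% = $1,650.66.
Line 2 (N-349, Seray, 1,544 pairs, $317,400.08):
Base rate for N-349 is 13% + $1.42/pair.
Additional duty on N-349 from Seray: +65.7%. Applied ad valorem rate: 13% + 65.7% = 78.7%.
Duty = $317,400.08 × 78.7% + 1,544 × $1.42 = $251,986.34.
Line 3 (H-984, Belay, 6,199 kg, $614,878.81):
Code H-984 is under a tariff-rate quota (threshold 3,238 kg). In-quota: 3,238 kg at 7%; over-quota: 2,961 kg at 19%.
Pro-rata value split: in-quota = $614,878.81 × 3,238/6,199 = $321,177.22; over-quota = $614,878.81 − $321,177.22 = $293,701.59.
In-quota duty = $321,177.22 × 7% = $22,482.41. Over-quota duty = $293,701.59 × 19% = $55,803.30.
Line duty = $22,482.41 + $55,803.30 = $78,285.71.
Total = $1,650.66 + $251,986.34 + $78,285.71 = $331,922.71.

$331,922.71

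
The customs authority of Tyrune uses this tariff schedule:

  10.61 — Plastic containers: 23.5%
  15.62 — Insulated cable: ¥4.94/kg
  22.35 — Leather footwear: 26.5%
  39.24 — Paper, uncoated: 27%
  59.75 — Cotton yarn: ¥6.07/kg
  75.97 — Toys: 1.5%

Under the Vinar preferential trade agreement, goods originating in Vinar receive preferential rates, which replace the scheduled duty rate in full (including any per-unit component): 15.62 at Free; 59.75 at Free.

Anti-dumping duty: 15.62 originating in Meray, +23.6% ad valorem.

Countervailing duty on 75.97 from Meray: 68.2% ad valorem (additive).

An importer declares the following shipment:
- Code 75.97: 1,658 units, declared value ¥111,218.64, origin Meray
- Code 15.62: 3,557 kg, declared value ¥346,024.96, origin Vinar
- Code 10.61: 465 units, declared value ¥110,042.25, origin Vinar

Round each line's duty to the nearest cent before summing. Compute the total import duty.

¥103,379.32

Line 1 (75.97, Meray, 1,658 units, ¥111,218.64):
Base rate for 75.97 is 1.5%.
Additional duty on 75.97 from Meray: +68.2%. Applied ad valorem rate: 1.5% + 68.2% = 69.7%.
Duty = ¥111,218.64 × 69.7% = ¥77,519.39.
Line 2 (15.62, Vinar, 3,557 kg, ¥346,024.96):
Base rate for 15.62 is ¥4.94/kg.
Origin Vinar qualifies under the Tyrune–Vinar agreement and 15.62 is covered: preferential rate Free applies instead.
The additional-duty order on 15.62 targets Meray, not Vinar; it does not apply.
Duty = ¥346,024.96 × 0% = ¥0.00.
Line 3 (10.61, Vinar, 465 units, ¥110,042.25):
Base rate for 10.61 is 23.5%.
Origin Vinar is the FTA partner but 10.61 is not on the preference list; base rate stands.
Duty = ¥110,042.25 × 23.5% = ¥25,859.93.
Total = ¥77,519.39 + ¥0.00 + ¥25,859.93 = ¥103,379.32.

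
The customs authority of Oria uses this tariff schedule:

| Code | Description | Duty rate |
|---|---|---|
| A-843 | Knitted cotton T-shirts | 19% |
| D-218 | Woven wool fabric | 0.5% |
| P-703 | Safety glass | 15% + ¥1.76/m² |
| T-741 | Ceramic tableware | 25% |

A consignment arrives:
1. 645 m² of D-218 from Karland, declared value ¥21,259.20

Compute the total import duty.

¥106.30

Line 1 (D-218, Karland, 645 m², ¥21,259.20):
Base rate for D-218 is 0.5%.
Duty = ¥21,259.20 × 0.5% = ¥106.30.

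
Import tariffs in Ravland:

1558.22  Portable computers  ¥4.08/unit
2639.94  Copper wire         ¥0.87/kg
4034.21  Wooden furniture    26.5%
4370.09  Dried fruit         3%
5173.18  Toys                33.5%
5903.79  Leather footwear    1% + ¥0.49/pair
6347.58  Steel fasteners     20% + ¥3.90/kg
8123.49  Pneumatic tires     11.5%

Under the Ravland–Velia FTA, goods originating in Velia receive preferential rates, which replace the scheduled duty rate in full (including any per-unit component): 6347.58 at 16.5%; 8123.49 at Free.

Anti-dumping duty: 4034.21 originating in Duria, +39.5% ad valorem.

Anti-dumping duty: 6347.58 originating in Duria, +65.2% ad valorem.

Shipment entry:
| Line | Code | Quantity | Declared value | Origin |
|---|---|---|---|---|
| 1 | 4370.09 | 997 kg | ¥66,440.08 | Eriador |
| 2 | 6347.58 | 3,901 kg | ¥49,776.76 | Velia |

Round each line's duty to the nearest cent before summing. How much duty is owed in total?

¥10,206.37

Line 1 (4370.09, Eriador, 997 kg, ¥66,440.08):
Base rate for 4370.09 is 3%.
Duty = ¥66,440.08 × 3% = ¥1,993.20.
Line 2 (6347.58, Velia, 3,901 kg, ¥49,776.76):
Base rate for 6347.58 is 20% + ¥3.90/kg.
Origin Velia qualifies under the Ravland–Velia agreement and 6347.58 is covered: preferential rate 16.5% applies instead.
The additional-duty order on 6347.58 targets Duria, not Velia; it does not apply.
Duty = ¥49,776.76 × 16.5% = ¥8,213.17.
Total = ¥1,993.20 + ¥8,213.17 = ¥10,206.37.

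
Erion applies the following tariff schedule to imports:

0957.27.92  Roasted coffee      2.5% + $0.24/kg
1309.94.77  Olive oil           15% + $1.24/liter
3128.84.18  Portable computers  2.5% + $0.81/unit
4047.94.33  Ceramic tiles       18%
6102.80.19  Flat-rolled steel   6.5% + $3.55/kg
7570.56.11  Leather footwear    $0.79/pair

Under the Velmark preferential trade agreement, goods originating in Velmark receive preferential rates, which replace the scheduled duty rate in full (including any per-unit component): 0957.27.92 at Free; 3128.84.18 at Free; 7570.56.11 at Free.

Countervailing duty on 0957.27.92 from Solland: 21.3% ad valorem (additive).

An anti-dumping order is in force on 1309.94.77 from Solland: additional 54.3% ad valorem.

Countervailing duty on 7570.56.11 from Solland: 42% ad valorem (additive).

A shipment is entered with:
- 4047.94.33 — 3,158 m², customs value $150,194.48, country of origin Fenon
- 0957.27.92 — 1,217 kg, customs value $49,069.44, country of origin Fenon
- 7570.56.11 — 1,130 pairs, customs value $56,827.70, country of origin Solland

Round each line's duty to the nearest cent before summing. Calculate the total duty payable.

Line 1 (4047.94.33, Fenon, 3,158 m², $150,194.48):
Base rate for 4047.94.33 is 18%.
Duty = $150,194.48 × 18% = $27,035.01.
Line 2 (0957.27.92, Fenon, 1,217 kg, $49,069.44):
Base rate for 0957.27.92 is 2.5% + $0.24/kg.
0957.27.92 has an FTA preferential rate, but origin Fenon is not Velmark; base rate stands.
The additional-duty order on 0957.27.92 targets Solland, not Fenon; it does not apply.
Duty = $49,069.44 × 2.5% + 1,217 × $0.24 = $1,518.82.
Line 3 (7570.56.11, Solland, 1,130 pairs, $56,827.70):
Base rate for 7570.56.11 is $0.79/pair.
7570.56.11 has an FTA preferential rate, but origin Solland is not Velmark; base rate stands.
Additional duty on 7570.56.11 from Solland: +42% ad valorem. Applied ad valorem rate = 42%.
Duty = $56,827.70 × 42% + 1,130 × $0.79 = $24,760.33.
Total = $27,035.01 + $1,518.82 + $24,760.33 = $53,314.16.

$53,314.16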